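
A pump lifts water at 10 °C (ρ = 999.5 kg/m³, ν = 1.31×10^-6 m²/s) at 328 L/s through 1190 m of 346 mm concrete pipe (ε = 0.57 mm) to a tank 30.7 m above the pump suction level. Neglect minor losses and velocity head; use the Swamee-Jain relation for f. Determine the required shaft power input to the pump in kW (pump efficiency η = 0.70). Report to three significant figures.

P_shaft ≈ 362 kW

V = 4Q/(πD²) = 3.488 m/s; Re = 9.21×10^5; ε/D = 0.00165; f = 0.02257
h_f = f(L/D)V²/2g = 48.15 m
Total head H = z + h_f = 30.7 + 48.15 = 78.85 m
P_hyd = ρgQH = 999.5·9.81·0.328·78.85 = 253.6 kW
P_shaft = P_hyd/η = 253.6/0.70 = 362.3 kW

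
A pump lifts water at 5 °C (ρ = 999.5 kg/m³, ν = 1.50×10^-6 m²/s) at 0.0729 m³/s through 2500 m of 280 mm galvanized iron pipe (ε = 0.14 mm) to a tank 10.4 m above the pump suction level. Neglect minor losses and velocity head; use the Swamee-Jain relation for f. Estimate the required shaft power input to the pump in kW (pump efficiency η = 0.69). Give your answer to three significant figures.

V = 4Q/(πD²) = 1.184 m/s; Re = 2.21×10^5; ε/D = 5.00×10^-4; f = 0.01877
h_f = f(L/D)V²/2g = 11.97 m
Total head H = z + h_f = 10.4 + 11.97 = 22.37 m
P_hyd = ρgQH = 999.5·9.81·0.0729·22.37 = 15.99 kW
P_shaft = P_hyd/η = 15.99/0.69 = 23.18 kW

P_shaft ≈ 23.2 kW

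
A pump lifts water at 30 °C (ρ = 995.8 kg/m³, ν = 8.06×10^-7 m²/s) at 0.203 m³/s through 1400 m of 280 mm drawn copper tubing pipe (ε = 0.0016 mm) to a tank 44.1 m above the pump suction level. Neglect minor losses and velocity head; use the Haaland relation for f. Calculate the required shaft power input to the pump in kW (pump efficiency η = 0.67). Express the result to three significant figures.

P_shaft ≈ 224 kW

V = 4Q/(πD²) = 3.297 m/s; Re = 1.15×10^6; ε/D = 5.71×10^-6; f = 0.01144
h_f = f(L/D)V²/2g = 31.67 m
Total head H = z + h_f = 44.1 + 31.67 = 75.77 m
P_hyd = ρgQH = 995.8·9.81·0.203·75.77 = 150.3 kW
P_shaft = P_hyd/η = 150.3/0.67 = 224.3 kW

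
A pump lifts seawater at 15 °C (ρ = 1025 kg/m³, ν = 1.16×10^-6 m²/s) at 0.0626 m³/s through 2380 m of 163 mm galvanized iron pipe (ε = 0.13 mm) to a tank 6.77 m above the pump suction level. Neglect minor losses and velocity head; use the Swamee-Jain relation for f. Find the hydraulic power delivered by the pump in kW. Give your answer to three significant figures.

V = 4Q/(πD²) = 3.000 m/s; Re = 4.22×10^5; ε/D = 7.98×10^-4; f = 0.01955
h_f = f(L/D)V²/2g = 130.9 m
Total head H = z + h_f = 6.77 + 130.9 = 137.7 m
P_hyd = ρgQH = 1025·9.81·0.0626·137.7 = 86.67 kW

P_hyd ≈ 86.7 kW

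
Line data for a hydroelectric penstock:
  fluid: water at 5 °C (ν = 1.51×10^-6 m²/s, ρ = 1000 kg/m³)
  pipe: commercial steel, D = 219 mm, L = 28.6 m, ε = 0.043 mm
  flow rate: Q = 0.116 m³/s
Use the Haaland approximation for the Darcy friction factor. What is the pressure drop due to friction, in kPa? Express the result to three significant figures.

Δp ≈ 9.54 kPa

V = 4Q/(πD²) = 4·0.116/(π·0.219²) = 3.079 m/s
Re = VD/ν = 3.079·0.219/1.51×10^-6 = 4.47×10^5 → turbulent
ε/D = 0.043/219 = 1.96×10^-4
Haaland: f = 0.01541
h_f = f(L/D)V²/(2g) = 0.01541·(28.6/0.219)·3.079²/(2·9.81) = 0.9724 m
Δp = ρg·h_f = 1000·9.81·0.9724 = 9.540 kPa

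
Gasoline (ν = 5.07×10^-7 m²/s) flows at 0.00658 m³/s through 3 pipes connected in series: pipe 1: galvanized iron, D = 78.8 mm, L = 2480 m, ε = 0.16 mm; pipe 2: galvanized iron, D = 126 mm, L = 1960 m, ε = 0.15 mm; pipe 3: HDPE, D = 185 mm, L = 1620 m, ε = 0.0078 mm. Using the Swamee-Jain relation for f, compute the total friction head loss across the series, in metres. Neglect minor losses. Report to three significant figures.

H ≈ 77.1 m

Pipe 1: V = 1.349 m/s, Re = 2.10×10^5, ε/D = 0.00203, f = 0.02453, h_1 = f(L/D)V²/2g = 71.63 m
Pipe 2: V = 0.5277 m/s, Re = 1.31×10^5, ε/D = 0.00119, f = 0.02250, h_2 = f(L/D)V²/2g = 4.967 m
Pipe 3: V = 0.2448 m/s, Re = 8.93×10^4, ε/D = 4.22×10^-5, f = 0.01853, h_3 = f(L/D)V²/2g = 0.4956 m
Series → Q common, losses add: H = Σh = 77.09 m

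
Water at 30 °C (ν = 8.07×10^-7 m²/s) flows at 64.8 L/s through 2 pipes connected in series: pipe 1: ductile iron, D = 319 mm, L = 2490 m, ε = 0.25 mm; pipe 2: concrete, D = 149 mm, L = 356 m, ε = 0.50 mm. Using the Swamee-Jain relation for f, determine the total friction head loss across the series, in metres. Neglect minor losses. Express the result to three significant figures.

Pipe 1: V = 0.8108 m/s, Re = 3.20×10^5, ε/D = 7.84×10^-4, f = 0.01973, h_1 = f(L/D)V²/2g = 5.159 m
Pipe 2: V = 3.716 m/s, Re = 6.86×10^5, ε/D = 0.00336, f = 0.02728, h_2 = f(L/D)V²/2g = 45.88 m
Series → Q common, losses add: H = Σh = 51.04 m

H ≈ 51.0 m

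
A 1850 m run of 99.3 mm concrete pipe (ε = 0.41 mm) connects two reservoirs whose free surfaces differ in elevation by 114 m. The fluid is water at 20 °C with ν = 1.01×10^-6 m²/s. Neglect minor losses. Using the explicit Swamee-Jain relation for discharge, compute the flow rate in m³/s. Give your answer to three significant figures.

Q ≈ 0.0157 m³/s

Swamee-Jain (Type II): Q = -0.965·√(gD⁵h_f/L)·ln[ε/(3.7D) + √(3.17ν²L/(gD³h_f))]
√(gD⁵h_f/L) = √(9.81·0.0993⁵·114/1850) = 0.002416
ε/(3.7D) = 0.00112; √(3.17ν²L/(gD³h_f)) = 7.39×10^-5
Q = -0.965·0.002416·ln(0.001190) = 0.01570 m³/s
Check: V = 2.03 m/s, Re = 1.99×10^5, f = 0.02940, h_f = 115 m ≈ 114 m ✓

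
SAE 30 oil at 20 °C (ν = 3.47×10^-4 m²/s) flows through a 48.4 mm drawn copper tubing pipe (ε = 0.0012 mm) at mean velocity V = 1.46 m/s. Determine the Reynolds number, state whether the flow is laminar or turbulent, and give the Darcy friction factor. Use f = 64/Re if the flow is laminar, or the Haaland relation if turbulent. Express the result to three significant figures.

Re = VD/ν = 1.460·0.0484/3.47×10^-4 = 204
Re < 2300 → laminar → f = 64/Re = 0.3143

Re ≈ 204; laminar; f = 64/Re ≈ 0.314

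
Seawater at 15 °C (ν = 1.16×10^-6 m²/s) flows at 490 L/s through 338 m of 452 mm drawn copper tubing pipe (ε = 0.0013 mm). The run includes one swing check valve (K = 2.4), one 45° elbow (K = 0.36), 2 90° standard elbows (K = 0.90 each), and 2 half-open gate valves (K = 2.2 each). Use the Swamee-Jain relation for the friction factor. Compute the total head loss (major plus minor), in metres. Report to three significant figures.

H_L ≈ 8.29 m

V = 4Q/(πD²) = 3.054 m/s; V²/2g = 0.4753 m
Re = 1.19×10^6, ε/D = 2.88×10^-6 → f = 0.01136 (Swamee-Jain)
Major: h_f = f(L/D)·V²/2g = 0.01136·747.8·0.4753 = 4.036 m
Minor: ΣK = 8.96; h_m = ΣK·V²/2g = 4.259 m
Total H_L = 4.036 + 4.259 = 8.295 m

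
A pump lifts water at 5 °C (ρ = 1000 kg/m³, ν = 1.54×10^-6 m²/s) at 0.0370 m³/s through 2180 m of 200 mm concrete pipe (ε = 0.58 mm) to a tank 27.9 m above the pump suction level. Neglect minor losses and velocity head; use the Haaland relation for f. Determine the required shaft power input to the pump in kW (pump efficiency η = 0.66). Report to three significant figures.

P_shaft ≈ 26.7 kW

V = 4Q/(πD²) = 1.178 m/s; Re = 1.53×10^5; ε/D = 0.00290; f = 0.02677
h_f = f(L/D)V²/2g = 20.63 m
Total head H = z + h_f = 27.9 + 20.63 = 48.53 m
P_hyd = ρgQH = 1000·9.81·0.0370·48.53 = 17.61 kW
P_shaft = P_hyd/η = 17.61/0.66 = 26.69 kW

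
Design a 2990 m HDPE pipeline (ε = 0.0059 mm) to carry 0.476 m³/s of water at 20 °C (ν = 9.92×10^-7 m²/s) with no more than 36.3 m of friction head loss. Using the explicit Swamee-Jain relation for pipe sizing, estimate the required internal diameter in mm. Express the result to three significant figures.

D ≈ 449 mm

Swamee-Jain (Type III): D = 0.66·[ε^1.25·(LQ²/(gh_f))^4.75 + ν·Q^9.4·(L/(gh_f))^5.2]^0.04
LQ²/(gh_f) = 1.902; L/(gh_f) = 8.396
Term 1 = ε^1.25·(…)^4.75 = 6.17×10^-6; Term 2 = ν·Q^9.4·(…)^5.2 = 5.91×10^-5
D = 0.66·(6.17×10^-6 + 5.91×10^-5)^0.04 = 0.4489 m = 449 mm
Check: V = 3.01 m/s, Re = 1.36×10^6, f = 0.01141, h_f = 35.1 m ≈ 36.3 m ✓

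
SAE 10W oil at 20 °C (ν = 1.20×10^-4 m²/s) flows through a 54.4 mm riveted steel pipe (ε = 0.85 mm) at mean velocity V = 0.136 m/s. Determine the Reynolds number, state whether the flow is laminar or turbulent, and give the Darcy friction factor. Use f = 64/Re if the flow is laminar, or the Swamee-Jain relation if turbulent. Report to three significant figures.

Re ≈ 61.7; laminar; f = 64/Re ≈ 1.04

Re = VD/ν = 0.1360·0.0544/1.20×10^-4 = 61.7
Re < 2300 → laminar → f = 64/Re = 1.038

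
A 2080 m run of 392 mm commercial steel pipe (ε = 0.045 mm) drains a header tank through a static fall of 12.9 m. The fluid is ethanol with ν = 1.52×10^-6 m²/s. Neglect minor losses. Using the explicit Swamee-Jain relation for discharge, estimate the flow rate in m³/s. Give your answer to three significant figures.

Q ≈ 0.217 m³/s

Swamee-Jain (Type II): Q = -0.965·√(gD⁵h_f/L)·ln[ε/(3.7D) + √(3.17ν²L/(gD³h_f))]
√(gD⁵h_f/L) = √(9.81·0.392⁵·12.9/2080) = 0.02373
ε/(3.7D) = 3.10×10^-5; √(3.17ν²L/(gD³h_f)) = 4.47×10^-5
Q = -0.965·0.02373·ln(7.573×10^-5) = 0.2173 m³/s
Check: V = 1.80 m/s, Re = 4.64×10^5, f = 0.01476, h_f = 12.9 m ≈ 12.9 m ✓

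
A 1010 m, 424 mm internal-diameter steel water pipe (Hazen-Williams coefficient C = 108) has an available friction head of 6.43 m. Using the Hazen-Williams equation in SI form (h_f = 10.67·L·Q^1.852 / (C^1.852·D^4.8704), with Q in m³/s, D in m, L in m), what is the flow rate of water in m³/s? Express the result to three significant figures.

Q ≈ 0.205 m³/s

Rearranging: Q = [h_f·C^1.852·D^4.8704 / (10.67·L)]^(1/1.852)
Q = [6.43·108^1.852·0.424^4.8704 / (10.67·1010)]^0.540 = 0.2054 m³/s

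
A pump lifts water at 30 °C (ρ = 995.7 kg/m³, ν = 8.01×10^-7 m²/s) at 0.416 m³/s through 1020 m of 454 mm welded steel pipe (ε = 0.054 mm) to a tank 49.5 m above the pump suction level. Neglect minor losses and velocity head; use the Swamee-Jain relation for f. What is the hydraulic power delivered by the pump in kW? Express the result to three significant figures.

P_hyd ≈ 242 kW

V = 4Q/(πD²) = 2.570 m/s; Re = 1.46×10^6; ε/D = 1.19×10^-4; f = 0.01343
h_f = f(L/D)V²/2g = 10.15 m
Total head H = z + h_f = 49.5 + 10.15 = 59.65 m
P_hyd = ρgQH = 995.7·9.81·0.416·59.65 = 242.4 kW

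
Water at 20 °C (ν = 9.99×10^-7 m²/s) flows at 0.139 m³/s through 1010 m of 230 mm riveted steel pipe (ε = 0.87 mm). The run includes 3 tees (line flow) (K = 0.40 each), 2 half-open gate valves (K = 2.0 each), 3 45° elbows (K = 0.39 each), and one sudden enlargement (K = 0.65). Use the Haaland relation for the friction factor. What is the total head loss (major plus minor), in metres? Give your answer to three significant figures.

H_L ≈ 74.5 m

V = 4Q/(πD²) = 3.346 m/s; V²/2g = 0.5705 m
Re = 7.70×10^5, ε/D = 0.00378 → f = 0.02815 (Haaland)
Major: h_f = f(L/D)·V²/2g = 0.02815·4391·0.5705 = 70.52 m
Minor: ΣK = 7.02; h_m = ΣK·V²/2g = 4.005 m
Total H_L = 70.52 + 4.005 = 74.52 m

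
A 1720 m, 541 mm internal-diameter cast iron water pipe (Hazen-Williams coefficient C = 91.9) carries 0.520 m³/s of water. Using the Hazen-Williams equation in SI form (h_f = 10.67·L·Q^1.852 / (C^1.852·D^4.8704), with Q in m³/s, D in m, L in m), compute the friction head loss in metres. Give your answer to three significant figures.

h_f ≈ 25.2 m

h_f = 10.67·1720·0.520^1.852 / (91.9^1.852·0.541^4.8704) = 25.18 m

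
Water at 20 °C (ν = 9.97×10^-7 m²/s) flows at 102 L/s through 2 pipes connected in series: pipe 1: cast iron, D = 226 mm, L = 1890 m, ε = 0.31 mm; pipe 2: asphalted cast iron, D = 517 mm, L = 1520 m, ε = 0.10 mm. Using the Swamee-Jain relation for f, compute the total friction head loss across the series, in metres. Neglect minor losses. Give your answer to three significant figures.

Pipe 1: V = 2.543 m/s, Re = 5.76×10^5, ε/D = 0.00137, f = 0.02177, h_1 = f(L/D)V²/2g = 59.98 m
Pipe 2: V = 0.4859 m/s, Re = 2.52×10^5, ε/D = 1.93×10^-4, f = 0.01659, h_2 = f(L/D)V²/2g = 0.5869 m
Series → Q common, losses add: H = Σh = 60.57 m

H ≈ 60.6 m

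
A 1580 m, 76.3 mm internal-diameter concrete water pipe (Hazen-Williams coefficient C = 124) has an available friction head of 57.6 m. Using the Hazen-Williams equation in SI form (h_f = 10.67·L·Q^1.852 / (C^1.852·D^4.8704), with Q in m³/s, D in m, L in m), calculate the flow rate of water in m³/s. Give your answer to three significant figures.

Q ≈ 0.00665 m³/s

Rearranging: Q = [h_f·C^1.852·D^4.8704 / (10.67·L)]^(1/1.852)
Q = [57.6·124^1.852·0.0763^4.8704 / (10.67·1580)]^0.540 = 0.006652 m³/s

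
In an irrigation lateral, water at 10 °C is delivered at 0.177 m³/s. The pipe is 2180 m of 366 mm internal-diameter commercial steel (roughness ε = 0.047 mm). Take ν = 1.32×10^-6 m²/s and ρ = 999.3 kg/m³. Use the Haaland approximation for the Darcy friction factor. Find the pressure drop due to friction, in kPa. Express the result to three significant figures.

Δp ≈ 124 kPa

V = 4Q/(πD²) = 4·0.177/(π·0.366²) = 1.682 m/s
Re = VD/ν = 1.682·0.366/1.32×10^-6 = 4.66×10^5 → turbulent
ε/D = 0.047/366 = 1.28×10^-4
Haaland: f = 0.01468
h_f = f(L/D)V²/(2g) = 0.01468·(2180/0.366)·1.682²/(2·9.81) = 12.62 m
Δp = ρg·h_f = 999.3·9.81·12.62 = 123.7 kPa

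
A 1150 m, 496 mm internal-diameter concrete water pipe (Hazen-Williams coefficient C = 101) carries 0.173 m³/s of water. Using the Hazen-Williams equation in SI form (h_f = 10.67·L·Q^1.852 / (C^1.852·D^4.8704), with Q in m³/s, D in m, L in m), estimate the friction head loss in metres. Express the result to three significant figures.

h_f ≈ 2.81 m

h_f = 10.67·1150·0.173^1.852 / (101^1.852·0.496^4.8704) = 2.811 m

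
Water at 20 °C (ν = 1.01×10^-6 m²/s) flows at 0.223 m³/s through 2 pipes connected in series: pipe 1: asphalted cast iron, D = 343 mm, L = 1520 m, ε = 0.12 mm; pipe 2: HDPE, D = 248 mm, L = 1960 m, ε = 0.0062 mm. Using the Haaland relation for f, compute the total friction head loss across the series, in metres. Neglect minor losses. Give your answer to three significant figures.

Pipe 1: V = 2.413 m/s, Re = 8.20×10^5, ε/D = 3.50×10^-4, f = 0.01615, h_1 = f(L/D)V²/2g = 21.25 m
Pipe 2: V = 4.616 m/s, Re = 1.13×10^6, ε/D = 2.50×10^-5, f = 0.01186, h_2 = f(L/D)V²/2g = 101.8 m
Series → Q common, losses add: H = Σh = 123.0 m

H ≈ 123 m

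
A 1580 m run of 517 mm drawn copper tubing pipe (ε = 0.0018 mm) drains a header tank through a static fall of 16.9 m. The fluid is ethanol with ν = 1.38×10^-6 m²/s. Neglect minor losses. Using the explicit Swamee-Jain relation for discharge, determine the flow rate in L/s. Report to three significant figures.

Swamee-Jain (Type II): Q = -0.965·√(gD⁵h_f/L)·ln[ε/(3.7D) + √(3.17ν²L/(gD³h_f))]
√(gD⁵h_f/L) = √(9.81·0.517⁵·16.9/1580) = 0.06226
ε/(3.7D) = 9.41×10^-7; √(3.17ν²L/(gD³h_f)) = 2.04×10^-5
Q = -0.965·0.06226·ln(2.135×10^-5) = 0.6461 m³/s
Check: V = 3.08 m/s, Re = 1.15×10^6, f = 0.01143, h_f = 16.9 m ≈ 16.9 m ✓

Q ≈ 646 L/s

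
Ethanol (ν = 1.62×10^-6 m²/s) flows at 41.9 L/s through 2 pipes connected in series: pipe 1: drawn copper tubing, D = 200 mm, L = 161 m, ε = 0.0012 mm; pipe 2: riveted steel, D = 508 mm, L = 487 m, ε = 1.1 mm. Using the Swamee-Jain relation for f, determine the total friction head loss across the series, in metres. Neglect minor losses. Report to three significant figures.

H ≈ 1.24 m

Pipe 1: V = 1.334 m/s, Re = 1.65×10^5, ε/D = 6.00×10^-6, f = 0.01619, h_1 = f(L/D)V²/2g = 1.181 m
Pipe 2: V = 0.2067 m/s, Re = 6.48×10^4, ε/D = 0.00217, f = 0.02655, h_2 = f(L/D)V²/2g = 0.05543 m
Series → Q common, losses add: H = Σh = 1.237 m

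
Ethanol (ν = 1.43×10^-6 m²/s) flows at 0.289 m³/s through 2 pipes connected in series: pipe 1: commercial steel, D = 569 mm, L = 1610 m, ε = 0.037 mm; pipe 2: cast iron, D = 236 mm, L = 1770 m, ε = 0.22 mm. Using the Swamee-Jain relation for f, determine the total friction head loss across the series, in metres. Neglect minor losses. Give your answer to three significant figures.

Pipe 1: V = 1.137 m/s, Re = 4.52×10^5, ε/D = 6.50×10^-5, f = 0.01423, h_1 = f(L/D)V²/2g = 2.650 m
Pipe 2: V = 6.607 m/s, Re = 1.09×10^6, ε/D = 9.32×10^-4, f = 0.01969, h_2 = f(L/D)V²/2g = 328.4 m
Series → Q common, losses add: H = Σh = 331.1 m

H ≈ 331 m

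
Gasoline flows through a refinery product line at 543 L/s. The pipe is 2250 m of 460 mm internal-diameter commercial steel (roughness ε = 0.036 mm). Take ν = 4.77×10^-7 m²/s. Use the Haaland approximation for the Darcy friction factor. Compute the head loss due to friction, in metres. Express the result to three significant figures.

h_f ≈ 32.1 m

V = 4Q/(πD²) = 4·0.543/(π·0.460²) = 3.267 m/s
Re = VD/ν = 3.267·0.460/4.77×10^-7 = 3.15×10^6 → turbulent
ε/D = 0.036/460 = 7.83×10^-5
Haaland: f = 0.01204
h_f = f(L/D)V²/(2g) = 0.01204·(2250/0.460)·3.267²/(2·9.81) = 32.05 m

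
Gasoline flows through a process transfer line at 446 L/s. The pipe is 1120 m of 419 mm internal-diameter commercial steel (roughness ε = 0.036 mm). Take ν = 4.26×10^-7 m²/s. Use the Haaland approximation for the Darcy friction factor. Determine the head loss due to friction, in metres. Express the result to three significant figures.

h_f ≈ 17.4 m

V = 4Q/(πD²) = 4·0.446/(π·0.419²) = 3.235 m/s
Re = VD/ν = 3.235·0.419/4.26×10^-7 = 3.18×10^6 → turbulent
ε/D = 0.036/419 = 8.59×10^-5
Haaland: f = 0.01220
h_f = f(L/D)V²/(2g) = 0.01220·(1120/0.419)·3.235²/(2·9.81) = 17.39 m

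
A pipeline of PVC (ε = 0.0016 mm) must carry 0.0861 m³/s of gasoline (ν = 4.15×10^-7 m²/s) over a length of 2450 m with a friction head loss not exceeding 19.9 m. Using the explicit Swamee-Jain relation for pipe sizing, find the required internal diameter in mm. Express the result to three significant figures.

Swamee-Jain (Type III): D = 0.66·[ε^1.25·(LQ²/(gh_f))^4.75 + ν·Q^9.4·(L/(gh_f))^5.2]^0.04
LQ²/(gh_f) = 0.09304; L/(gh_f) = 12.55
Term 1 = ε^1.25·(…)^4.75 = 7.18×10^-13; Term 2 = ν·Q^9.4·(…)^5.2 = 2.09×10^-11
D = 0.66·(7.18×10^-13 + 2.09×10^-11)^0.04 = 0.2471 m = 247 mm
Check: V = 1.79 m/s, Re = 1.07×10^6, f = 0.01165, h_f = 19.0 m ≈ 19.9 m ✓

D ≈ 247 mm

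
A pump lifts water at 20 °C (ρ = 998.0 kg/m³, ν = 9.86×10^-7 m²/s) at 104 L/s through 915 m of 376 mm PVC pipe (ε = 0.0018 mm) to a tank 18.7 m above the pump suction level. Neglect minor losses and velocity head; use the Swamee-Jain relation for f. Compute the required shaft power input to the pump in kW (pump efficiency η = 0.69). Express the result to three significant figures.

V = 4Q/(πD²) = 0.9366 m/s; Re = 3.57×10^5; ε/D = 4.79×10^-6; f = 0.01398
h_f = f(L/D)V²/2g = 1.521 m
Total head H = z + h_f = 18.7 + 1.521 = 20.22 m
P_hyd = ρgQH = 998.0·9.81·0.104·20.22 = 20.59 kW
P_shaft = P_hyd/η = 20.59/0.69 = 29.84 kW

P_shaft ≈ 29.8 kW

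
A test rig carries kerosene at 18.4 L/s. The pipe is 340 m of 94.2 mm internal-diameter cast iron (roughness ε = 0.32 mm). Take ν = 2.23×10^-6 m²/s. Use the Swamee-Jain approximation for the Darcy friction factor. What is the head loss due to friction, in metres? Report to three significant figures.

V = 4Q/(πD²) = 4·0.0184/(π·0.0942²) = 2.640 m/s
Re = VD/ν = 2.640·0.0942/2.23×10^-6 = 1.12×10^5 → turbulent
ε/D = 0.32/94.2 = 0.00340
Swamee-Jain: f = 0.02843
h_f = f(L/D)V²/(2g) = 0.02843·(340/0.0942)·2.640²/(2·9.81) = 36.45 m

h_f ≈ 36.5 m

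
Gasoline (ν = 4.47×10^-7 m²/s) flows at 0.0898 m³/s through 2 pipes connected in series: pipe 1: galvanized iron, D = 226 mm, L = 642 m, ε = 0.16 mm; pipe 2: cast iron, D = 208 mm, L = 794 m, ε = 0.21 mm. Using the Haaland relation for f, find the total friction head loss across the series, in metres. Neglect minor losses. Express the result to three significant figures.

Pipe 1: V = 2.239 m/s, Re = 1.13×10^6, ε/D = 7.08×10^-4, f = 0.01842, h_1 = f(L/D)V²/2g = 13.37 m
Pipe 2: V = 2.643 m/s, Re = 1.23×10^6, ε/D = 0.00101, f = 0.01994, h_2 = f(L/D)V²/2g = 27.09 m
Series → Q common, losses add: H = Σh = 40.46 m

H ≈ 40.5 m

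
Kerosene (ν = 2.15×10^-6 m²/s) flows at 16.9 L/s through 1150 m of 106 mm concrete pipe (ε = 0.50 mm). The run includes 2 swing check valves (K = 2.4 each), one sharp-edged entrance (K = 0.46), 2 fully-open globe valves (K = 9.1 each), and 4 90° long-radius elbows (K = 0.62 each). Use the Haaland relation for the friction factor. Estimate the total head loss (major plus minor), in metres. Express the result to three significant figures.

V = 4Q/(πD²) = 1.915 m/s; V²/2g = 0.1869 m
Re = 9.44×10^4, ε/D = 0.00472 → f = 0.03083 (Haaland)
Major: h_f = f(L/D)·V²/2g = 0.03083·10849·0.1869 = 62.52 m
Minor: ΣK = 25.9; h_m = ΣK·V²/2g = 4.849 m
Total H_L = 62.52 + 4.849 = 67.37 m

H_L ≈ 67.4 m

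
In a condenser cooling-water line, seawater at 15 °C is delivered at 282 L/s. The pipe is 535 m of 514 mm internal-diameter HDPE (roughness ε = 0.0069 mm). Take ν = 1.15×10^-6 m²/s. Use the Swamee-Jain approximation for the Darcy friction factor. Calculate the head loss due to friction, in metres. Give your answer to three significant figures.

V = 4Q/(πD²) = 4·0.282/(π·0.514²) = 1.359 m/s
Re = VD/ν = 1.359·0.514/1.15×10^-6 = 6.07×10^5 → turbulent
ε/D = 0.0069/514 = 1.34×10^-5
Swamee-Jain: f = 0.01289
h_f = f(L/D)V²/(2g) = 0.01289·(535/0.514)·1.359²/(2·9.81) = 1.263 m

h_f ≈ 1.26 m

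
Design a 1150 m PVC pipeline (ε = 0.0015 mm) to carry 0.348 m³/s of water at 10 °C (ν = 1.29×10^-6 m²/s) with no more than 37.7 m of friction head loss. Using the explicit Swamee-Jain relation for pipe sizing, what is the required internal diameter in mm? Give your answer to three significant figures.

D ≈ 327 mm

Swamee-Jain (Type III): D = 0.66·[ε^1.25·(LQ²/(gh_f))^4.75 + ν·Q^9.4·(L/(gh_f))^5.2]^0.04
LQ²/(gh_f) = 0.3766; L/(gh_f) = 3.109
Term 1 = ε^1.25·(…)^4.75 = 5.07×10^-10; Term 2 = ν·Q^9.4·(…)^5.2 = 2.31×10^-8
D = 0.66·(5.07×10^-10 + 2.31×10^-8)^0.04 = 0.3269 m = 327 mm
Check: V = 4.15 m/s, Re = 1.05×10^6, f = 0.01163, h_f = 35.8 m ≈ 37.7 m ✓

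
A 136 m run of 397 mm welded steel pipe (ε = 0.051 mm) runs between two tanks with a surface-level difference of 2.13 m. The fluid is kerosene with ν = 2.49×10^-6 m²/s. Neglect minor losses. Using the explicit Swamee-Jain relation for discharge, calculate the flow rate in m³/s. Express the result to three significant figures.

Q ≈ 0.354 m³/s

Swamee-Jain (Type II): Q = -0.965·√(gD⁵h_f/L)·ln[ε/(3.7D) + √(3.17ν²L/(gD³h_f))]
√(gD⁵h_f/L) = √(9.81·0.397⁵·2.13/136) = 0.03893
ε/(3.7D) = 3.47×10^-5; √(3.17ν²L/(gD³h_f)) = 4.52×10^-5
Q = -0.965·0.03893·ln(7.994×10^-5) = 0.3544 m³/s
Check: V = 2.86 m/s, Re = 4.56×10^5, f = 0.01493, h_f = 2.14 m ≈ 2.13 m ✓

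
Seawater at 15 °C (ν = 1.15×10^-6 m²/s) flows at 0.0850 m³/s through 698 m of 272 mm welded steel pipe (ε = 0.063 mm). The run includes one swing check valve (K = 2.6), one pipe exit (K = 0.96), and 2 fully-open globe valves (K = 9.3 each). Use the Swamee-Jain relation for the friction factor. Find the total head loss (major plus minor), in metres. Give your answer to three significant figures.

V = 4Q/(πD²) = 1.463 m/s; V²/2g = 0.1091 m
Re = 3.46×10^5, ε/D = 2.32×10^-4 → f = 0.01632 (Swamee-Jain)
Major: h_f = f(L/D)·V²/2g = 0.01632·2566·0.1091 = 4.568 m
Minor: ΣK = 22.2; h_m = ΣK·V²/2g = 2.417 m
Total H_L = 4.568 + 2.417 = 6.985 m

H_L ≈ 6.99 m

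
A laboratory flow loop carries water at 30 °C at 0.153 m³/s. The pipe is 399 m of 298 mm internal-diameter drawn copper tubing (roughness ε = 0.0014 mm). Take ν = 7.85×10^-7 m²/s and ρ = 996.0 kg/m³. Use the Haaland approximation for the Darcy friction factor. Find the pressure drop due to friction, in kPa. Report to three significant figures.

V = 4Q/(πD²) = 4·0.153/(π·0.298²) = 2.194 m/s
Re = VD/ν = 2.194·0.298/7.85×10^-7 = 8.33×10^5 → turbulent
ε/D = 0.0014/298 = 4.70×10^-6
Haaland: f = 0.01202
h_f = f(L/D)V²/(2g) = 0.01202·(399/0.298)·2.194²/(2·9.81) = 3.948 m
Δp = ρg·h_f = 996.0·9.81·3.948 = 38.57 kPa

Δp ≈ 38.6 kPa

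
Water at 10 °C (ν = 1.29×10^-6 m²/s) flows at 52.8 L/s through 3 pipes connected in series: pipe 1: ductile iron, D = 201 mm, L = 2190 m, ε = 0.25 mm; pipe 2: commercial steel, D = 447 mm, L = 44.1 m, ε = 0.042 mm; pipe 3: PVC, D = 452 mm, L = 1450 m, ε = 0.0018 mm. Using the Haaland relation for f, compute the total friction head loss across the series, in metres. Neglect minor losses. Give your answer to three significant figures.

H ≈ 33.5 m

Pipe 1: V = 1.664 m/s, Re = 2.59×10^5, ε/D = 0.00124, f = 0.02160, h_1 = f(L/D)V²/2g = 33.22 m
Pipe 2: V = 0.3365 m/s, Re = 1.17×10^5, ε/D = 9.40×10^-5, f = 0.01772, h_2 = f(L/D)V²/2g = 0.01009 m
Pipe 3: V = 0.3291 m/s, Re = 1.15×10^5, ε/D = 3.98×10^-6, f = 0.01732, h_3 = f(L/D)V²/2g = 0.3066 m
Series → Q common, losses add: H = Σh = 33.54 m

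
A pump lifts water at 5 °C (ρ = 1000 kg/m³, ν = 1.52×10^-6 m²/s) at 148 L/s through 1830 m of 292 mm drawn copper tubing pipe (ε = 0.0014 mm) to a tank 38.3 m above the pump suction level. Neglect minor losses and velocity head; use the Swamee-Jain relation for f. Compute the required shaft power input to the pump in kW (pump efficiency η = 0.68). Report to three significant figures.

P_shaft ≈ 127 kW

V = 4Q/(πD²) = 2.210 m/s; Re = 4.25×10^5; ε/D = 4.79×10^-6; f = 0.01355
h_f = f(L/D)V²/2g = 21.14 m
Total head H = z + h_f = 38.3 + 21.14 = 59.44 m
P_hyd = ρgQH = 1000·9.81·0.148·59.44 = 86.31 kW
P_shaft = P_hyd/η = 86.31/0.68 = 126.9 kW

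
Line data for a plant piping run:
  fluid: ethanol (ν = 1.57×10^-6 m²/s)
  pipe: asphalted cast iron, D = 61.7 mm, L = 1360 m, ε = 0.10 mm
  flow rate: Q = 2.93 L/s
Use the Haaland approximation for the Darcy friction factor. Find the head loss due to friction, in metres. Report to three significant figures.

V = 4Q/(πD²) = 4·0.00293/(π·0.0617²) = 0.9800 m/s
Re = VD/ν = 0.9800·0.0617/1.57×10^-6 = 3.85×10^4 → turbulent
ε/D = 0.10/61.7 = 0.00162
Haaland: f = 0.02614
h_f = f(L/D)V²/(2g) = 0.02614·(1360/0.0617)·0.9800²/(2·9.81) = 28.20 m

h_f ≈ 28.2 m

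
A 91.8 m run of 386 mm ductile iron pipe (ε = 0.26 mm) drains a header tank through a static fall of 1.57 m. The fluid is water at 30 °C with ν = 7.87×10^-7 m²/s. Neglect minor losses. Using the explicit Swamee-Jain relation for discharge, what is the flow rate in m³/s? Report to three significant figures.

Q ≈ 0.312 m³/s

Swamee-Jain (Type II): Q = -0.965·√(gD⁵h_f/L)·ln[ε/(3.7D) + √(3.17ν²L/(gD³h_f))]
√(gD⁵h_f/L) = √(9.81·0.386⁵·1.57/91.8) = 0.03792
ε/(3.7D) = 1.82×10^-4; √(3.17ν²L/(gD³h_f)) = 1.43×10^-5
Q = -0.965·0.03792·ln(1.963×10^-4) = 0.3123 m³/s
Check: V = 2.67 m/s, Re = 1.31×10^6, f = 0.01827, h_f = 1.58 m ≈ 1.57 m ✓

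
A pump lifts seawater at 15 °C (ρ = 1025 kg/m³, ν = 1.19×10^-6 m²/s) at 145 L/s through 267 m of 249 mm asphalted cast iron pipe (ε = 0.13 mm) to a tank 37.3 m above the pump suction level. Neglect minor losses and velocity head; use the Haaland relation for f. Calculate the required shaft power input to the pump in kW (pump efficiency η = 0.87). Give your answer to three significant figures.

V = 4Q/(πD²) = 2.978 m/s; Re = 6.23×10^5; ε/D = 5.22×10^-4; f = 0.01756
h_f = f(L/D)V²/2g = 8.511 m
Total head H = z + h_f = 37.3 + 8.511 = 45.81 m
P_hyd = ρgQH = 1025·9.81·0.145·45.81 = 66.79 kW
P_shaft = P_hyd/η = 66.79/0.87 = 76.77 kW

P_shaft ≈ 76.8 kW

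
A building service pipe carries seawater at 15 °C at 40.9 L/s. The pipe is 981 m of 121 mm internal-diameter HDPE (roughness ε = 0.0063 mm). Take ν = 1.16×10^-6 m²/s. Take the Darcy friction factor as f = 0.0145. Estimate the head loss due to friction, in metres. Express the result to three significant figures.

V = 4Q/(πD²) = 4·0.0409/(π·0.121²) = 3.557 m/s
h_f = f(L/D)V²/(2g) = 0.01450·(981/0.121)·3.557²/(2·9.81) = 75.80 m

h_f ≈ 75.8 m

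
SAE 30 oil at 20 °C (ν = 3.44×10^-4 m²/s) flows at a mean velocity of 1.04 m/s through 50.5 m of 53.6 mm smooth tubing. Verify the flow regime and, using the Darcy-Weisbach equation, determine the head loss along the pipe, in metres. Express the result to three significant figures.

h_f ≈ 20.5 m

Re = VD/ν = 1.04·0.05360/3.44×10^-4 = 162 → laminar (Re < 2300)
f = 64/Re = 0.3949
h_f = f(L/D)V²/(2g) = 0.3949·(50.5/0.05360)·1.04²/(2·9.81) = 20.51 m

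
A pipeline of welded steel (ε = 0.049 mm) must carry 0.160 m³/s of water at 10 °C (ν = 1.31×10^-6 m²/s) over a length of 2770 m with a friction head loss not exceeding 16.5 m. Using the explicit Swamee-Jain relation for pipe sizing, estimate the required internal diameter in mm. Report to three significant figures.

D ≈ 356 mm

Swamee-Jain (Type III): D = 0.66·[ε^1.25·(LQ²/(gh_f))^4.75 + ν·Q^9.4·(L/(gh_f))^5.2]^0.04
LQ²/(gh_f) = 0.4381; L/(gh_f) = 17.11
Term 1 = ε^1.25·(…)^4.75 = 8.13×10^-8; Term 2 = ν·Q^9.4·(…)^5.2 = 1.12×10^-7
D = 0.66·(8.13×10^-8 + 1.12×10^-7)^0.04 = 0.3556 m = 356 mm
Check: V = 1.61 m/s, Re = 4.37×10^5, f = 0.01510, h_f = 15.6 m ≈ 16.5 m ✓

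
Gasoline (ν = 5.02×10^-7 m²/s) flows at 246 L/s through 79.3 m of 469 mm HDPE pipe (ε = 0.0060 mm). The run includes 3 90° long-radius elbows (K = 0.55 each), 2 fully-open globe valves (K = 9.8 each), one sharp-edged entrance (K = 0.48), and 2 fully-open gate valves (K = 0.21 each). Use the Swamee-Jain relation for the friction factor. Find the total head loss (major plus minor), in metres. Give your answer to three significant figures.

V = 4Q/(πD²) = 1.424 m/s; V²/2g = 0.1033 m
Re = 1.33×10^6, ε/D = 1.28×10^-5 → f = 0.01144 (Swamee-Jain)
Major: h_f = f(L/D)·V²/2g = 0.01144·169.1·0.1033 = 0.1999 m
Minor: ΣK = 22.2; h_m = ΣK·V²/2g = 2.289 m
Total H_L = 0.1999 + 2.289 = 2.489 m

H_L ≈ 2.49 m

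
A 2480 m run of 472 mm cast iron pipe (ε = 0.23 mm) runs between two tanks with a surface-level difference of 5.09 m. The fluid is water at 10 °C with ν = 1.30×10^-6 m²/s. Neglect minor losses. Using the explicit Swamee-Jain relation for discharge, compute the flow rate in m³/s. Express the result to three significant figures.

Swamee-Jain (Type II): Q = -0.965·√(gD⁵h_f/L)·ln[ε/(3.7D) + √(3.17ν²L/(gD³h_f))]
√(gD⁵h_f/L) = √(9.81·0.472⁵·5.09/2480) = 0.02172
ε/(3.7D) = 1.32×10^-4; √(3.17ν²L/(gD³h_f)) = 5.03×10^-5
Q = -0.965·0.02172·ln(1.820×10^-4) = 0.1805 m³/s
Check: V = 1.03 m/s, Re = 3.75×10^5, f = 0.01799, h_f = 5.12 m ≈ 5.09 m ✓

Q ≈ 0.180 m³/s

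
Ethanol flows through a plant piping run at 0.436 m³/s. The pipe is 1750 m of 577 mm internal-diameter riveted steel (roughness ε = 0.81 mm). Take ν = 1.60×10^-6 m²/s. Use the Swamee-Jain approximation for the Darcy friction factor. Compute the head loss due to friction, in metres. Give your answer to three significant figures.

V = 4Q/(πD²) = 4·0.436/(π·0.577²) = 1.667 m/s
Re = VD/ν = 1.667·0.577/1.60×10^-6 = 6.01×10^5 → turbulent
ε/D = 0.81/577 = 0.00140
Swamee-Jain: f = 0.02186
h_f = f(L/D)V²/(2g) = 0.02186·(1750/0.577)·1.667²/(2·9.81) = 9.397 m

h_f ≈ 9.40 m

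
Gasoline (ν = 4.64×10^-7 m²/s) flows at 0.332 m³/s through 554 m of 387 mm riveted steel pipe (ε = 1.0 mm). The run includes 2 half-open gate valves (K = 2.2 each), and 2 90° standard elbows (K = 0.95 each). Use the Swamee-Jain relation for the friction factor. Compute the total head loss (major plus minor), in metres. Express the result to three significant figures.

V = 4Q/(πD²) = 2.822 m/s; V²/2g = 0.4060 m
Re = 2.35×10^6, ε/D = 0.00258 → f = 0.02521 (Swamee-Jain)
Major: h_f = f(L/D)·V²/2g = 0.02521·1432·0.4060 = 14.65 m
Minor: ΣK = 6.30; h_m = ΣK·V²/2g = 2.558 m
Total H_L = 14.65 + 2.558 = 17.21 m

H_L ≈ 17.2 m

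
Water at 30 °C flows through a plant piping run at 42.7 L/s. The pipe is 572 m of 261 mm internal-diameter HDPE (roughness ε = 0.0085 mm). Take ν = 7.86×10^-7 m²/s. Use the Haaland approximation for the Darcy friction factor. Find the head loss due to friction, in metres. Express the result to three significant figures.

h_f ≈ 1.06 m

V = 4Q/(πD²) = 4·0.0427/(π·0.261²) = 0.7981 m/s
Re = VD/ν = 0.7981·0.261/7.86×10^-7 = 2.65×10^5 → turbulent
ε/D = 0.0085/261 = 3.26×10^-5
Haaland: f = 0.01494
h_f = f(L/D)V²/(2g) = 0.01494·(572/0.261)·0.7981²/(2·9.81) = 1.063 m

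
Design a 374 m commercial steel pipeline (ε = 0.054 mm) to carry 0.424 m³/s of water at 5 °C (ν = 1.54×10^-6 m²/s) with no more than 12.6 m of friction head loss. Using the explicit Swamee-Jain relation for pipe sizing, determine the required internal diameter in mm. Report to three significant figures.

D ≈ 366 mm

Swamee-Jain (Type III): D = 0.66·[ε^1.25·(LQ²/(gh_f))^4.75 + ν·Q^9.4·(L/(gh_f))^5.2]^0.04
LQ²/(gh_f) = 0.5440; L/(gh_f) = 3.026
Term 1 = ε^1.25·(…)^4.75 = 2.57×10^-7; Term 2 = ν·Q^9.4·(…)^5.2 = 1.53×10^-7
D = 0.66·(2.57×10^-7 + 1.53×10^-7)^0.04 = 0.3665 m = 366 mm
Check: V = 4.02 m/s, Re = 9.57×10^5, f = 0.01420, h_f = 11.9 m ≈ 12.6 m ✓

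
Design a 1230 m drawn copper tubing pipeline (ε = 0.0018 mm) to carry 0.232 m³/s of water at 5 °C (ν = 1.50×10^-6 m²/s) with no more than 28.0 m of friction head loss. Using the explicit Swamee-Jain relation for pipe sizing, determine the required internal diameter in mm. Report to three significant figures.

Swamee-Jain (Type III): D = 0.66·[ε^1.25·(LQ²/(gh_f))^4.75 + ν·Q^9.4·(L/(gh_f))^5.2]^0.04
LQ²/(gh_f) = 0.2410; L/(gh_f) = 4.478
Term 1 = ε^1.25·(…)^4.75 = 7.65×10^-11; Term 2 = ν·Q^9.4·(…)^5.2 = 3.96×10^-9
D = 0.66·(7.65×10^-11 + 3.96×10^-9)^0.04 = 0.3046 m = 305 mm
Check: V = 3.18 m/s, Re = 6.46×10^5, f = 0.01262, h_f = 26.3 m ≈ 28.0 m ✓

D ≈ 305 mm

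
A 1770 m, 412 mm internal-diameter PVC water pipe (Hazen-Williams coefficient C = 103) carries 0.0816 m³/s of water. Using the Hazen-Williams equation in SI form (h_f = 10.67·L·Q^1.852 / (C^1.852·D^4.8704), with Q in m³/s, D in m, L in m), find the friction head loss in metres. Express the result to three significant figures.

h_f = 10.67·1770·0.0816^1.852 / (103^1.852·0.412^4.8704) = 2.561 m

h_f ≈ 2.56 m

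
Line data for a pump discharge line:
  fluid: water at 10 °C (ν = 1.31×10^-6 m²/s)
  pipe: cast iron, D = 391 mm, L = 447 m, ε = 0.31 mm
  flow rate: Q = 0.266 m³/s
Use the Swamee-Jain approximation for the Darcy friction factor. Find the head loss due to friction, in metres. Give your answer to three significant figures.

h_f ≈ 5.50 m

V = 4Q/(πD²) = 4·0.266/(π·0.391²) = 2.215 m/s
Re = VD/ν = 2.215·0.391/1.31×10^-6 = 6.61×10^5 → turbulent
ε/D = 0.31/391 = 7.93×10^-4
Swamee-Jain: f = 0.01922
h_f = f(L/D)V²/(2g) = 0.01922·(447/0.391)·2.215²/(2·9.81) = 5.496 m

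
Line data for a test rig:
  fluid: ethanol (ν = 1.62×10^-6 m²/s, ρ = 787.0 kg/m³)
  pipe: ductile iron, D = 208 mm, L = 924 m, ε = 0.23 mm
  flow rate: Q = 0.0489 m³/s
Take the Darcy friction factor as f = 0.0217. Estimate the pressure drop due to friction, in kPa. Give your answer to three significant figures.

Δp ≈ 78.6 kPa

V = 4Q/(πD²) = 4·0.0489/(π·0.208²) = 1.439 m/s
h_f = f(L/D)V²/(2g) = 0.02170·(924/0.208)·1.439²/(2·9.81) = 10.18 m
Δp = ρg·h_f = 787.0·9.81·10.18 = 78.56 kPa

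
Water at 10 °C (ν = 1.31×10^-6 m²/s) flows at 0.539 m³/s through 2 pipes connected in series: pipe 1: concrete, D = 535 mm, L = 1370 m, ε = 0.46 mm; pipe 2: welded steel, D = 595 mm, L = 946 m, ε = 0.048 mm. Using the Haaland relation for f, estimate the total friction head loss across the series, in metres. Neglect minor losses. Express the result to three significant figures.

H ≈ 18.5 m

Pipe 1: V = 2.398 m/s, Re = 9.79×10^5, ε/D = 8.60×10^-4, f = 0.01927, h_1 = f(L/D)V²/2g = 14.46 m
Pipe 2: V = 1.938 m/s, Re = 8.80×10^5, ε/D = 8.07×10^-5, f = 0.01319, h_2 = f(L/D)V²/2g = 4.016 m
Series → Q common, losses add: H = Σh = 18.48 m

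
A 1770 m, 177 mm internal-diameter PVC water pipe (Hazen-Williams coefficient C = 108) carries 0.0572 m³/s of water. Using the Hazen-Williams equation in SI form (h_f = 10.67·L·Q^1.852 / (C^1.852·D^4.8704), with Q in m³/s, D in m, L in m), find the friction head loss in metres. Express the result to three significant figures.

h_f = 10.67·1770·0.0572^1.852 / (108^1.852·0.177^4.8704) = 74.41 m

h_f ≈ 74.4 m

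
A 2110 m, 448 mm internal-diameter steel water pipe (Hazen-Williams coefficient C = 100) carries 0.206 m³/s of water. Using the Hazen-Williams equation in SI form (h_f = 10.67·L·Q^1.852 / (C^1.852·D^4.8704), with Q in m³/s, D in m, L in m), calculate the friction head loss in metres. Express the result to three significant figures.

h_f = 10.67·2110·0.206^1.852 / (100^1.852·0.448^4.8704) = 11.92 m

h_f ≈ 11.9 m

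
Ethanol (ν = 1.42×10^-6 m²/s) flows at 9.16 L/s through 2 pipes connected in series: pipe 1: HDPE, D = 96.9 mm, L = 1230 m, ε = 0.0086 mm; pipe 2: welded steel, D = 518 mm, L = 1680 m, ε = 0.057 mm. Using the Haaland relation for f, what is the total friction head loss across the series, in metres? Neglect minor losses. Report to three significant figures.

H ≈ 18.8 m

Pipe 1: V = 1.242 m/s, Re = 8.48×10^4, ε/D = 8.88×10^-5, f = 0.01880, h_1 = f(L/D)V²/2g = 18.77 m
Pipe 2: V = 0.04347 m/s, Re = 1.59×10^4, ε/D = 1.10×10^-4, f = 0.02747, h_2 = f(L/D)V²/2g = 0.008579 m
Series → Q common, losses add: H = Σh = 18.78 m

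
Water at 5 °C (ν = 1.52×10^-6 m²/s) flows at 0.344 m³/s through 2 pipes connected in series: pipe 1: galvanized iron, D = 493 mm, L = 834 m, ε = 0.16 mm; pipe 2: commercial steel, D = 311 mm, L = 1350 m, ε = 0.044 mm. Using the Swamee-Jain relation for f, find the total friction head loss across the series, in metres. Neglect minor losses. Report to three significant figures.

H ≈ 68.8 m

Pipe 1: V = 1.802 m/s, Re = 5.84×10^5, ε/D = 3.25×10^-4, f = 0.01640, h_1 = f(L/D)V²/2g = 4.593 m
Pipe 2: V = 4.528 m/s, Re = 9.27×10^5, ε/D = 1.41×10^-4, f = 0.01415, h_2 = f(L/D)V²/2g = 64.22 m
Series → Q common, losses add: H = Σh = 68.81 m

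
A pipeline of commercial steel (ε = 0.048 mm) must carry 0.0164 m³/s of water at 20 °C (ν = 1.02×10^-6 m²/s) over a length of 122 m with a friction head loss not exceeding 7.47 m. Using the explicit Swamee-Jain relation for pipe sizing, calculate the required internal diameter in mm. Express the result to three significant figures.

D ≈ 94.2 mm

Swamee-Jain (Type III): D = 0.66·[ε^1.25·(LQ²/(gh_f))^4.75 + ν·Q^9.4·(L/(gh_f))^5.2]^0.04
LQ²/(gh_f) = 4.478×10^-4; L/(gh_f) = 1.665
Term 1 = ε^1.25·(…)^4.75 = 4.94×10^-22; Term 2 = ν·Q^9.4·(…)^5.2 = 2.39×10^-22
D = 0.66·(4.94×10^-22 + 2.39×10^-22)^0.04 = 0.09423 m = 94.2 mm
Check: V = 2.35 m/s, Re = 2.17×10^5, f = 0.01885, h_f = 6.88 m ≈ 7.47 m ✓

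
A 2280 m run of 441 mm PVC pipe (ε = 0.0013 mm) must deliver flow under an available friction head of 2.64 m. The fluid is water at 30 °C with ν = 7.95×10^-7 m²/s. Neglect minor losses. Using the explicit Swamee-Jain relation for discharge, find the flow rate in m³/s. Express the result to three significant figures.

Swamee-Jain (Type II): Q = -0.965·√(gD⁵h_f/L)·ln[ε/(3.7D) + √(3.17ν²L/(gD³h_f))]
√(gD⁵h_f/L) = √(9.81·0.441⁵·2.64/2280) = 0.01376
ε/(3.7D) = 7.97×10^-7; √(3.17ν²L/(gD³h_f)) = 4.53×10^-5
Q = -0.965·0.01376·ln(4.615×10^-5) = 0.1326 m³/s
Check: V = 0.868 m/s, Re = 4.82×10^5, f = 0.01323, h_f = 2.63 m ≈ 2.64 m ✓

Q ≈ 0.133 m³/s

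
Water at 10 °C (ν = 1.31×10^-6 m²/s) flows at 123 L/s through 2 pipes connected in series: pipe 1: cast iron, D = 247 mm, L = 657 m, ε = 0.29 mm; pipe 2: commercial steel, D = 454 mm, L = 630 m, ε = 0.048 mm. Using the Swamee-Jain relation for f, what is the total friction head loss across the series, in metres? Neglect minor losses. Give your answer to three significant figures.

H ≈ 19.5 m

Pipe 1: V = 2.567 m/s, Re = 4.84×10^5, ε/D = 0.00117, f = 0.02110, h_1 = f(L/D)V²/2g = 18.85 m
Pipe 2: V = 0.7598 m/s, Re = 2.63×10^5, ε/D = 1.06×10^-4, f = 0.01578, h_2 = f(L/D)V²/2g = 0.6442 m
Series → Q common, losses add: H = Σh = 19.49 m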